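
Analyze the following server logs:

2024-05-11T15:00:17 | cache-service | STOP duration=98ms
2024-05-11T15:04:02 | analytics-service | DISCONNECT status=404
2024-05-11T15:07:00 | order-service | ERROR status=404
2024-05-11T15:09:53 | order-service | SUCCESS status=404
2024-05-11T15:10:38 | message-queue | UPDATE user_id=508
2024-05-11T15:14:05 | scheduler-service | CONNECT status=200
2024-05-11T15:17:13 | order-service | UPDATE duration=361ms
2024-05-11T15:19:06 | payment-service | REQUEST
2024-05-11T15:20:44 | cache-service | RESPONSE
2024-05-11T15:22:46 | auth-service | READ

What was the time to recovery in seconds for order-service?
173

To calculate recovery time:

1. Find ERROR event for order-service: 2024-05-11T15:07:00
2. Find next SUCCESS event for order-service: 2024-05-11T15:09:53
3. Recovery time: 2024-05-11T15:09:53 - 2024-05-11T15:07:00 = 173 seconds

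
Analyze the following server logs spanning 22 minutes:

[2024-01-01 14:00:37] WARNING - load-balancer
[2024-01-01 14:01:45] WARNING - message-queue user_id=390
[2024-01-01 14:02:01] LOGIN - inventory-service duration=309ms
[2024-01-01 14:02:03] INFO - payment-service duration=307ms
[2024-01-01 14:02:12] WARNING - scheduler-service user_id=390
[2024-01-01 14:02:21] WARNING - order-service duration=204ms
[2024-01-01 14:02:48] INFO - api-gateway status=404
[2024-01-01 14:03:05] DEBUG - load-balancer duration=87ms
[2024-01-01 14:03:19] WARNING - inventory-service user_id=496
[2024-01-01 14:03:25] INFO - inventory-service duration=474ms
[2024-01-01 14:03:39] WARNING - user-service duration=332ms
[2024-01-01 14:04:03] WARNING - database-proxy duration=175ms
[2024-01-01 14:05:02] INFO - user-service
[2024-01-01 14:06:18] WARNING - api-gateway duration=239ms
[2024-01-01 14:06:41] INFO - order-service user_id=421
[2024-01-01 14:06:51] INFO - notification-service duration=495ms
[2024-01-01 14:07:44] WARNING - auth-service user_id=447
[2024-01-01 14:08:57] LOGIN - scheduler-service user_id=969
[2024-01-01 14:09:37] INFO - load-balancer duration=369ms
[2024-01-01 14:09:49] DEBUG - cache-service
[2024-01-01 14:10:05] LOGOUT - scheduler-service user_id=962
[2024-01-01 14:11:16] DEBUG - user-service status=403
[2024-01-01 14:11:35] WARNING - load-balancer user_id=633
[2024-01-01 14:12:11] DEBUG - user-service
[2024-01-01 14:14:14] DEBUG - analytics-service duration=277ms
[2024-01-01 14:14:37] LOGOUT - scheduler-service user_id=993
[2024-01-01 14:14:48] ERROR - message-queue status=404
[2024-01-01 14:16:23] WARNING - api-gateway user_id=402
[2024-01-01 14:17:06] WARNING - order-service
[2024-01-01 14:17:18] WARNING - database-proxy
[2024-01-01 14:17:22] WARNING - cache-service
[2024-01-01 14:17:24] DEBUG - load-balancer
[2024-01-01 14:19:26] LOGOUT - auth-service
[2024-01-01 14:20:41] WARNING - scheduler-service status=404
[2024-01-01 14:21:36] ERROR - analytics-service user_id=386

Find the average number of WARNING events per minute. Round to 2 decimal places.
0.68

To calculate the rate:

1. Count total WARNING events: 15
2. Total time period: 22 minutes
3. Rate = 15 / 22 = 0.68 events per minute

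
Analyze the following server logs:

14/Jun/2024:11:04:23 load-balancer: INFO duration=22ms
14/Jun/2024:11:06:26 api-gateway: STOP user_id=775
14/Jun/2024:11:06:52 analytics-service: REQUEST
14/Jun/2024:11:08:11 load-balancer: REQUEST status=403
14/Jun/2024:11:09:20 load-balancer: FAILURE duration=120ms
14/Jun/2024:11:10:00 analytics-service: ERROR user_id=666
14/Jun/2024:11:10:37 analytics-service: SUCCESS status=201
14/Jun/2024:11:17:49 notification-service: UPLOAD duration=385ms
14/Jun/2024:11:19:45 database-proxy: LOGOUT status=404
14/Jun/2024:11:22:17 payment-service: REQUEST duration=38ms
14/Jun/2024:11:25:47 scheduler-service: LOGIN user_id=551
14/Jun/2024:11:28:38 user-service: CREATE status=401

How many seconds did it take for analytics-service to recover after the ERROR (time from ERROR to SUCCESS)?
37

To calculate recovery time:

1. Find ERROR event for analytics-service: 14/Jun/2024:11:10:00
2. Find next SUCCESS event for analytics-service: 14/Jun/2024:11:10:37
3. Recovery time: 14/Jun/2024:11:10:37 - 14/Jun/2024:11:10:00 = 37 seconds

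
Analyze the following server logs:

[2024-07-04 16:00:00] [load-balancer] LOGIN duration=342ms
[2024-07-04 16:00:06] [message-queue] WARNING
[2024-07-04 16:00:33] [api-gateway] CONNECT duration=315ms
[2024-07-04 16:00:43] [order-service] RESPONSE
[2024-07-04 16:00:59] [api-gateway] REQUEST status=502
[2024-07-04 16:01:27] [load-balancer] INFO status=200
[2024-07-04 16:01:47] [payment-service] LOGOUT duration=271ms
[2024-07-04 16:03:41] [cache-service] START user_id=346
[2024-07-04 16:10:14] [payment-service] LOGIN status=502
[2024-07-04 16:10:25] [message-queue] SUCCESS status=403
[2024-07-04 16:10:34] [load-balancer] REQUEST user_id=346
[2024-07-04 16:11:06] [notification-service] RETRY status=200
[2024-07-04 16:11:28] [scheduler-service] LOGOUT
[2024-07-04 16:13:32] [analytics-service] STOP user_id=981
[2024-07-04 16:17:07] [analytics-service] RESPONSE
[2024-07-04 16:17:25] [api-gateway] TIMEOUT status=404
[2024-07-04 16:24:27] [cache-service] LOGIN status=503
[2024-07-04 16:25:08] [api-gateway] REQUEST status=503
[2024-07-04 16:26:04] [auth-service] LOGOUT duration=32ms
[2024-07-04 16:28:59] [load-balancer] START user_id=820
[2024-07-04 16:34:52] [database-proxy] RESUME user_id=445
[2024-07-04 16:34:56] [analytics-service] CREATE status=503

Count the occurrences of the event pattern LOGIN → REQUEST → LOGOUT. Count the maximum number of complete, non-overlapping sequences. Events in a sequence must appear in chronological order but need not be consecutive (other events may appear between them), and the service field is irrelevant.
3

To count sequences:

1. Look for pattern: LOGIN → REQUEST → LOGOUT
2. Greedily scan the log in chronological order, matching each sequence element in turn (ignoring service)
3. Each time the full pattern completes, increment the count and restart matching from the next event
4. Complete non-overlapping sequences found: 3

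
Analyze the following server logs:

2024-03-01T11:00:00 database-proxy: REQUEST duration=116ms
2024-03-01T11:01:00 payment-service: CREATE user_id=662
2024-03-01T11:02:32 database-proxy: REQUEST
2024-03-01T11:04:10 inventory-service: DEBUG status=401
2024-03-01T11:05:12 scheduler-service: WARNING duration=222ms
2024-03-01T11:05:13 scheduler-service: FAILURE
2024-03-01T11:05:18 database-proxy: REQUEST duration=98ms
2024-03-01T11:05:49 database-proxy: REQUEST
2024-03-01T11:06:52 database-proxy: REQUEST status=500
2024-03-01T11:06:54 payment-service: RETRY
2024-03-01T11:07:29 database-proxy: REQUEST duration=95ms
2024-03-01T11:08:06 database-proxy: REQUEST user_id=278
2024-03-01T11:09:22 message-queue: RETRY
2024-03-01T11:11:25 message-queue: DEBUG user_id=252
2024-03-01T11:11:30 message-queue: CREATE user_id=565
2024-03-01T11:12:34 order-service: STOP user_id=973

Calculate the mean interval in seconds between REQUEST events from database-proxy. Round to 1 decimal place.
81.0

To calculate average interval:

1. Find all REQUEST events for database-proxy in order
2. Calculate time gaps between consecutive events
3. Compute mean of gaps: 486 / 6 = 81.0 seconds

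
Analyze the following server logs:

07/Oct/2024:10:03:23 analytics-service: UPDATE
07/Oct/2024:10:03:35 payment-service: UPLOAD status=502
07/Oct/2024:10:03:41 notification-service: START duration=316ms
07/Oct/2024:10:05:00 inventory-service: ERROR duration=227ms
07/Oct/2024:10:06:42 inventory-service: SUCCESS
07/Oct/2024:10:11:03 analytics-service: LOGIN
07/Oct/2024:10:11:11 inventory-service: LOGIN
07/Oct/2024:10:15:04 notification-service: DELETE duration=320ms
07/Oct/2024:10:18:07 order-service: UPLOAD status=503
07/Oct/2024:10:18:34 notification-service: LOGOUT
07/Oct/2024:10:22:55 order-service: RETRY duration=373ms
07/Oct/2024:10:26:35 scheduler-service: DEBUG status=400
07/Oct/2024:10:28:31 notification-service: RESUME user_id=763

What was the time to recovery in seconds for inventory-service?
102

To calculate recovery time:

1. Find ERROR event for inventory-service: 07/Oct/2024:10:05:00
2. Find next SUCCESS event for inventory-service: 07/Oct/2024:10:06:42
3. Recovery time: 07/Oct/2024:10:06:42 - 07/Oct/2024:10:05:00 = 102 seconds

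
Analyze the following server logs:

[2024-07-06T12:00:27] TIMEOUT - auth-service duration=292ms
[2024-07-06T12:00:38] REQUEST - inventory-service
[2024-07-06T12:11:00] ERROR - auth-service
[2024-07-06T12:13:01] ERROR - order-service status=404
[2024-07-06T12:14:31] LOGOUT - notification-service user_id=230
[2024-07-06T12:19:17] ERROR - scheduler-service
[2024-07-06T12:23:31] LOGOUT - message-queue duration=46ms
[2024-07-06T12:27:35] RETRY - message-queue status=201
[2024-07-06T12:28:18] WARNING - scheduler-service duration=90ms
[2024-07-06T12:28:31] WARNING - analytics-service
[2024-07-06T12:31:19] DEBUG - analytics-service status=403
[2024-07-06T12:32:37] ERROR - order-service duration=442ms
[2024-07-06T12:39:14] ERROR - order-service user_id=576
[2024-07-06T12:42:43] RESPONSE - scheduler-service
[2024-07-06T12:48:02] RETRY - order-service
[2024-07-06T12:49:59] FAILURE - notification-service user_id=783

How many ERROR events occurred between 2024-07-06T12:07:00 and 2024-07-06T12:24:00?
3

To count events in the time window:

1. Window boundaries: 2024-07-06T12:07:00 to 2024-07-06T12:24:00
2. Filter for ERROR events within this window
3. Count matching events: 3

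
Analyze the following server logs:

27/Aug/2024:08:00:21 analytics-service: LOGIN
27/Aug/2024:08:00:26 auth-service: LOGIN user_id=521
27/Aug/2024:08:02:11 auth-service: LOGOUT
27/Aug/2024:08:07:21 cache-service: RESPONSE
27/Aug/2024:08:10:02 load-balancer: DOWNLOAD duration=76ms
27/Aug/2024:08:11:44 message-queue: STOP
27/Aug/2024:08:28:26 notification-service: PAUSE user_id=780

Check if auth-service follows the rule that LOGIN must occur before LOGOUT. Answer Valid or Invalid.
Valid

To validate ordering:

1. Required order: LOGIN → LOGOUT
2. Rule: LOGIN must occur before LOGOUT
3. Check actual order of events for auth-service
4. Result: Valid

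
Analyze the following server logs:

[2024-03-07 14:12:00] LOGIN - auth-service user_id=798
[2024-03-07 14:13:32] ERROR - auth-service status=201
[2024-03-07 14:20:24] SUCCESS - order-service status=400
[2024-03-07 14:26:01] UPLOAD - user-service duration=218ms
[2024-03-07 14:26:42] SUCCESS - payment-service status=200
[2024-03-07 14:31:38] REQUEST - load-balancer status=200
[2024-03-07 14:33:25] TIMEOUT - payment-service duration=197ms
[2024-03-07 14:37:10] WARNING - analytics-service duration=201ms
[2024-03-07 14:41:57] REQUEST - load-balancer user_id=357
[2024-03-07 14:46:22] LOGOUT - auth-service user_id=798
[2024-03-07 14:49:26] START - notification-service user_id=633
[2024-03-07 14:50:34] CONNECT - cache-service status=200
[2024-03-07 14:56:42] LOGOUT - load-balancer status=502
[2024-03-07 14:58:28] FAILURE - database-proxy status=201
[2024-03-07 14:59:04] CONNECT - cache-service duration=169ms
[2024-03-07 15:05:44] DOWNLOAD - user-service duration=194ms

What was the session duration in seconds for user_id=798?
2062

To calculate session duration:

1. Find LOGIN event for user_id=798: 2024-03-07 14:12:00
2. Find LOGOUT event for user_id=798: 2024-03-07 14:46:22
3. Session duration: 2024-03-07 14:46:22 - 2024-03-07 14:12:00 = 2062 seconds (34 minutes)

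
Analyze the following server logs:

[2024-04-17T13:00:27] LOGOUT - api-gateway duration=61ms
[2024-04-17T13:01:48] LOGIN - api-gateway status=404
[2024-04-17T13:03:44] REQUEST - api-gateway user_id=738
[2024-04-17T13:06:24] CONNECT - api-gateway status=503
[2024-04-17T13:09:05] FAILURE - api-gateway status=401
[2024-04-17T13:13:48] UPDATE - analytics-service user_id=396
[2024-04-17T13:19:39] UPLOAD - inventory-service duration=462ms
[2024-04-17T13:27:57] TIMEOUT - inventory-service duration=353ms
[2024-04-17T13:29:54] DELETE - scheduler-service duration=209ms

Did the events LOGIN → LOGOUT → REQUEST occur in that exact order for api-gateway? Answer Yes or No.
No

To verify sequence order:

1. Find all events in sequence LOGIN → LOGOUT → REQUEST for api-gateway
2. Extract their timestamps
3. Check if timestamps are in ascending order
4. Result: No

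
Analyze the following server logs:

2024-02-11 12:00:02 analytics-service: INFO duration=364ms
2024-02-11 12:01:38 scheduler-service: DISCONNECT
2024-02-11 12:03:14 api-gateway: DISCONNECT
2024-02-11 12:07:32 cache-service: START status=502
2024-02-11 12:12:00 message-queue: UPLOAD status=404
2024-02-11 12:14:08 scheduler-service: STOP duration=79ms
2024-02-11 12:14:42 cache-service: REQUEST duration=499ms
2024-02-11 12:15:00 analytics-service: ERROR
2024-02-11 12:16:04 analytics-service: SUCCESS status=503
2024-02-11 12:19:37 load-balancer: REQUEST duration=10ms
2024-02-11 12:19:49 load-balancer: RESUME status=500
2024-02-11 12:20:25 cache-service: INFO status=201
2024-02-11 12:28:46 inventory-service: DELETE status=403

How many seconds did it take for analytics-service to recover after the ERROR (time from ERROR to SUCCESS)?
64

To calculate recovery time:

1. Find ERROR event for analytics-service: 2024-02-11 12:15:00
2. Find next SUCCESS event for analytics-service: 2024-02-11 12:16:04
3. Recovery time: 2024-02-11 12:16:04 - 2024-02-11 12:15:00 = 64 seconds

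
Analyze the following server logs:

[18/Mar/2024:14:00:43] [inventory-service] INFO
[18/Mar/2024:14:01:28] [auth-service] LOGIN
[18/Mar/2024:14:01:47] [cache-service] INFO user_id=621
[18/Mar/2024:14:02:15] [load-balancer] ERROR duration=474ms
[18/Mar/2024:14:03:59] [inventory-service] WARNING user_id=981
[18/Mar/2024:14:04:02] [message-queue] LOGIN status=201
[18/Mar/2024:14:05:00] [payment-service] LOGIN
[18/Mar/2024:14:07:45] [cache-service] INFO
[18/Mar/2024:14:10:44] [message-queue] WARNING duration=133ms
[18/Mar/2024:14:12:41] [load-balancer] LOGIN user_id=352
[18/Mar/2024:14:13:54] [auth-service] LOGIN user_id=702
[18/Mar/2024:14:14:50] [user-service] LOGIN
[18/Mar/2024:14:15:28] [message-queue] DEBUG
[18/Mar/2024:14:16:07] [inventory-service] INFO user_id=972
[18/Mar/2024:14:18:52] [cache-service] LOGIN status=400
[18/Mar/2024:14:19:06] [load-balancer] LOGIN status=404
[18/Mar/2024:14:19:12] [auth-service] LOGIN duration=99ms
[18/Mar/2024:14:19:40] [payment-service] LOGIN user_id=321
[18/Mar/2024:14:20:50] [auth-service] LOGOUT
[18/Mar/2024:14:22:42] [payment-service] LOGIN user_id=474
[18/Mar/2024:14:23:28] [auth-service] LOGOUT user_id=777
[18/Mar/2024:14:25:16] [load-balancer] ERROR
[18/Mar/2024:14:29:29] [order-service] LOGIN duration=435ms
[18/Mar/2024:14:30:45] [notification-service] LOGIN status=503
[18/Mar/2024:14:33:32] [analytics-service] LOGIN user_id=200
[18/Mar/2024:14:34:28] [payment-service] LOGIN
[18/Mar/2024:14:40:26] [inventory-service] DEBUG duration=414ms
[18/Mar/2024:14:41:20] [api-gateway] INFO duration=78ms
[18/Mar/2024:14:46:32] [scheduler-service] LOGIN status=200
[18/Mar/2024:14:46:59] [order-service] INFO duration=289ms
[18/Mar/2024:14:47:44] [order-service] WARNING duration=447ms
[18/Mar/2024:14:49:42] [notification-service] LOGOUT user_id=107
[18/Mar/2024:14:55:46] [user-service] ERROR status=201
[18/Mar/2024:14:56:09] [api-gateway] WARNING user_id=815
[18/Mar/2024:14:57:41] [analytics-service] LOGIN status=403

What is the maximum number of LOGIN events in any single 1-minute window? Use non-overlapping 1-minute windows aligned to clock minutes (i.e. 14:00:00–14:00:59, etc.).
3

To find the burst window:

1. Divide the log period into non-overlapping 1-minute windows starting at 14:00
2. Count LOGIN events in each window
3. Find the window with maximum count
4. Maximum events in a window: 3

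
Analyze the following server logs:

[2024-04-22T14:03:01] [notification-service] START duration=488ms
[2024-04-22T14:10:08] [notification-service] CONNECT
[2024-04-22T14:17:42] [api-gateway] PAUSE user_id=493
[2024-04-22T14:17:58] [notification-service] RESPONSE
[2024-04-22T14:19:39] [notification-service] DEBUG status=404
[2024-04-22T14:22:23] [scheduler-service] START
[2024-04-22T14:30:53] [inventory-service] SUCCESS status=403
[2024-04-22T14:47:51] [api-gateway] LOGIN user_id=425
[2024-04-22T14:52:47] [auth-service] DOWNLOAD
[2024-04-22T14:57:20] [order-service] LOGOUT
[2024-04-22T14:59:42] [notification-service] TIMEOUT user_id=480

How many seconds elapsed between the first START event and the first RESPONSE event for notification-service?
897

To find the time between events:

1. Locate the first START event for notification-service: 2024-04-22T14:03:01
2. Locate the first RESPONSE event for notification-service: 2024-04-22T14:17:58
3. Calculate the difference: 2024-04-22T14:17:58 - 2024-04-22T14:03:01 = 897 seconds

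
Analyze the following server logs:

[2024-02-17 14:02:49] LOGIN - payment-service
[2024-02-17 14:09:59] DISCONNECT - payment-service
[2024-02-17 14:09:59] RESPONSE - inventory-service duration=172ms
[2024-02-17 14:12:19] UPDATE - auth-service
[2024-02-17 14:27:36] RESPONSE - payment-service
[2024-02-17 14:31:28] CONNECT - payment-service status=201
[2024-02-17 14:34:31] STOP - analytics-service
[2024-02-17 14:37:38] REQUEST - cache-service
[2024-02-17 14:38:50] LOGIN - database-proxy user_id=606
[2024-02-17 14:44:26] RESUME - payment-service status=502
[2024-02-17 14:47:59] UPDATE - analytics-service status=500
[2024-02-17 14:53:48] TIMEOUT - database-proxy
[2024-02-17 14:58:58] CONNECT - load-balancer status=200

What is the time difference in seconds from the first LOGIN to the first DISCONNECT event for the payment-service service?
430

To find the time between events:

1. Locate the first LOGIN event for payment-service: 2024-02-17 14:02:49
2. Locate the first DISCONNECT event for payment-service: 2024-02-17 14:09:59
3. Calculate the difference: 2024-02-17 14:09:59 - 2024-02-17 14:02:49 = 430 seconds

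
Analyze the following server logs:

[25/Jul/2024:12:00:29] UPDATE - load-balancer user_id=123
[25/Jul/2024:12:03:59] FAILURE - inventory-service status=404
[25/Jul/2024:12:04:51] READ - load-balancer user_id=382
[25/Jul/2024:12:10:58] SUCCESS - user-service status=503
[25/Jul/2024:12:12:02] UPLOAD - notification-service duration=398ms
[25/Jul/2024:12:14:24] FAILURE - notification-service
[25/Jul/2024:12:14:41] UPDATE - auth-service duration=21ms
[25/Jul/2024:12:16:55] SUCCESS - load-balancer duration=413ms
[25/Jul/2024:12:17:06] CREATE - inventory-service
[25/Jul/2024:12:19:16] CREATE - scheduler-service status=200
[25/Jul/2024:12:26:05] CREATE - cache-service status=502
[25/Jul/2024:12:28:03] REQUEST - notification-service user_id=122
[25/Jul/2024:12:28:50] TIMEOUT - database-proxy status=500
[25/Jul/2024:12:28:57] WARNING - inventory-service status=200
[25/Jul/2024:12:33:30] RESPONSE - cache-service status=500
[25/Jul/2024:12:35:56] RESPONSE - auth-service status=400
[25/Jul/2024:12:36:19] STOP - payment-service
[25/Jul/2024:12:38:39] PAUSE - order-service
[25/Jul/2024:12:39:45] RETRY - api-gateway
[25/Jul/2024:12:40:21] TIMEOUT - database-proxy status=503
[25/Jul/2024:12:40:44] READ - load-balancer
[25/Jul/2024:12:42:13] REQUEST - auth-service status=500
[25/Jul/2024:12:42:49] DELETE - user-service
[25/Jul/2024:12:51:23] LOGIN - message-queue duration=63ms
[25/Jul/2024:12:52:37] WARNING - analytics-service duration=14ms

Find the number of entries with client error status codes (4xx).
2

To find matching entries:

1. Pattern to match: client error status codes (4xx)
2. Scan each log entry for the pattern
3. Count matches: 2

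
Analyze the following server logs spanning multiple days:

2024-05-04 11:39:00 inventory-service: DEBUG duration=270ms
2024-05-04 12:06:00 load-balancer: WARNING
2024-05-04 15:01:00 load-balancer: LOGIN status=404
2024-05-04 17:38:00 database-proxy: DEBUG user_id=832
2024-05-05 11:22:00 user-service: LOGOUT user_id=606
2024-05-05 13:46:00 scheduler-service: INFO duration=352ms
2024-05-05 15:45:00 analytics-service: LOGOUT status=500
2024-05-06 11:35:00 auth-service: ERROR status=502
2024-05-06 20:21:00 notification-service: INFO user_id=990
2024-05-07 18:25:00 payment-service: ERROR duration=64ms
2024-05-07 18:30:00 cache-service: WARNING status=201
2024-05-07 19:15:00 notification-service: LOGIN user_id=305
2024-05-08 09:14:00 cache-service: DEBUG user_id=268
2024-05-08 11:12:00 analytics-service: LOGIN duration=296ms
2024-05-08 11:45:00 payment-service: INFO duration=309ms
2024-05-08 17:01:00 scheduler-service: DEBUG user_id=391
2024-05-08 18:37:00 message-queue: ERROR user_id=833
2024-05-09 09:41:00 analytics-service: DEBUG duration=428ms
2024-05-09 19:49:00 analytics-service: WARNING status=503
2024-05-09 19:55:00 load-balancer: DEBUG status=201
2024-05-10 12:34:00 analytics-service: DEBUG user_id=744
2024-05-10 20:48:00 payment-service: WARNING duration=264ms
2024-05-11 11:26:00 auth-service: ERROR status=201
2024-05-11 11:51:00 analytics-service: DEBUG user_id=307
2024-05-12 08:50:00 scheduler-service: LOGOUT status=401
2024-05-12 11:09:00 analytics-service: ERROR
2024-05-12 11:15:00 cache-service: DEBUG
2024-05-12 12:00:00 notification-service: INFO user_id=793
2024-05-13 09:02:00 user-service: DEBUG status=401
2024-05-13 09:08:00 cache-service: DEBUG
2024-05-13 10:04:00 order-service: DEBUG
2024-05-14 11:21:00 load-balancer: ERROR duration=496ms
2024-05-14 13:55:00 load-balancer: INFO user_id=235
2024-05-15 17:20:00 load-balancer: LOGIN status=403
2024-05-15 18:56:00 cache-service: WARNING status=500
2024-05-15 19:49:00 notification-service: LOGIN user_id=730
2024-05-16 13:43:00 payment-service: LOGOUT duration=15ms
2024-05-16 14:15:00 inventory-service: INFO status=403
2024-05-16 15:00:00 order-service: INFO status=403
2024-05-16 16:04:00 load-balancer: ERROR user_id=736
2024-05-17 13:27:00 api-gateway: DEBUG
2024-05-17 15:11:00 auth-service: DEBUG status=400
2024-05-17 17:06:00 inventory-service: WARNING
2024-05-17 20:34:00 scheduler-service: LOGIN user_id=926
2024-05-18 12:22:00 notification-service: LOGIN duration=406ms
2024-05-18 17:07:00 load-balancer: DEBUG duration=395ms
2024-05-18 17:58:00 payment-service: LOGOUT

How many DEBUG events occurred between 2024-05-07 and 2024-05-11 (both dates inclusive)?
6

To filter by date range:

1. Date range: 2024-05-07 through 2024-05-11, both dates inclusive
2. Filter for DEBUG events whose date falls in this range
3. Count matching events: 6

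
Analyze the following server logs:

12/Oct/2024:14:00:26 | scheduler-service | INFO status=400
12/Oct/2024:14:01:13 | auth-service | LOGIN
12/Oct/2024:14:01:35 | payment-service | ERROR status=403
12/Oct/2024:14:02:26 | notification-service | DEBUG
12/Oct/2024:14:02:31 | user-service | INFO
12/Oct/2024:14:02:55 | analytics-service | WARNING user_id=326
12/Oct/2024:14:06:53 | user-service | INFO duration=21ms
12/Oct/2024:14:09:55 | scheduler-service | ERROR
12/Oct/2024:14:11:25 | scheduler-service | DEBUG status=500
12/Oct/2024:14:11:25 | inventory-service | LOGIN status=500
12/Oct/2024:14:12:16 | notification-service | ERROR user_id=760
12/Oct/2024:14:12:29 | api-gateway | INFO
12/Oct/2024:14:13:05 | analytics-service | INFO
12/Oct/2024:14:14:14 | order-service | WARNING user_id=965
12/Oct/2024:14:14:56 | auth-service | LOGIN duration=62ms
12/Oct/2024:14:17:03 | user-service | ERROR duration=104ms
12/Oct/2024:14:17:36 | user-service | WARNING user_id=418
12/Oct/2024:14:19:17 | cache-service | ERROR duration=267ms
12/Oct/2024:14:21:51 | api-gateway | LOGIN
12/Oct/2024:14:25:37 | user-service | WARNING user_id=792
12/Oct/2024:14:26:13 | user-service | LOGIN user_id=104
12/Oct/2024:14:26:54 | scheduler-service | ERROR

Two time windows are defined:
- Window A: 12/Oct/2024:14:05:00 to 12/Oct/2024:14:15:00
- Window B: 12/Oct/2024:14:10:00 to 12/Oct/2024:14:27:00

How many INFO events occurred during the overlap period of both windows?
2

To find overlap events:

1. Window A: 12/Oct/2024:14:05:00 to 12/Oct/2024:14:15:00
2. Window B: 12/Oct/2024:14:10:00 to 12/Oct/2024:14:27:00
3. Overlap period: 12/Oct/2024:14:10:00 to 12/Oct/2024:14:15:00
4. Count INFO events in overlap: 2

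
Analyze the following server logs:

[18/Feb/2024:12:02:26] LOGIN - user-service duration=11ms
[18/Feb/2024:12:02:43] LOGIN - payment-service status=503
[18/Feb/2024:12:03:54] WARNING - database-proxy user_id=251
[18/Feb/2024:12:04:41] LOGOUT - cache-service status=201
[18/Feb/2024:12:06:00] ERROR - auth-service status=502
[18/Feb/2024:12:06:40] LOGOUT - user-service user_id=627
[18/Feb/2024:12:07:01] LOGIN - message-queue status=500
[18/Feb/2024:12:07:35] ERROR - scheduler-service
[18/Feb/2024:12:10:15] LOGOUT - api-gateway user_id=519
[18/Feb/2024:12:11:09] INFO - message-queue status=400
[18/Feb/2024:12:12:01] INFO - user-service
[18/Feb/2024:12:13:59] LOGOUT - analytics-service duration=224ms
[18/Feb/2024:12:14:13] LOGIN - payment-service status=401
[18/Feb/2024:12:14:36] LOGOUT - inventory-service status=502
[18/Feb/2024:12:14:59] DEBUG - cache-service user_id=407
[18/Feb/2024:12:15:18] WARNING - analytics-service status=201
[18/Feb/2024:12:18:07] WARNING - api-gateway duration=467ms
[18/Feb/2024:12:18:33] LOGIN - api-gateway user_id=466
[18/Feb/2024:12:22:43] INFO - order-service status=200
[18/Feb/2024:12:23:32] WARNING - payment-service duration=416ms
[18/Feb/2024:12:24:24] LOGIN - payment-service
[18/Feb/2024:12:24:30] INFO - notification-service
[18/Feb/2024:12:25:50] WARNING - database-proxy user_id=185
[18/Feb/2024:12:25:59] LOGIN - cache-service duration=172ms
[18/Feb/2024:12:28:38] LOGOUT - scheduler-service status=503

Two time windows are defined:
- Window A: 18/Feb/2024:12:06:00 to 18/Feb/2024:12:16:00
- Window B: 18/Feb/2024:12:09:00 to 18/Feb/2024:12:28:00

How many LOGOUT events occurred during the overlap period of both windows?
3

To find overlap events:

1. Window A: 18/Feb/2024:12:06:00 to 18/Feb/2024:12:16:00
2. Window B: 18/Feb/2024:12:09:00 to 18/Feb/2024:12:28:00
3. Overlap period: 18/Feb/2024:12:09:00 to 18/Feb/2024:12:16:00
4. Count LOGOUT events in overlap: 3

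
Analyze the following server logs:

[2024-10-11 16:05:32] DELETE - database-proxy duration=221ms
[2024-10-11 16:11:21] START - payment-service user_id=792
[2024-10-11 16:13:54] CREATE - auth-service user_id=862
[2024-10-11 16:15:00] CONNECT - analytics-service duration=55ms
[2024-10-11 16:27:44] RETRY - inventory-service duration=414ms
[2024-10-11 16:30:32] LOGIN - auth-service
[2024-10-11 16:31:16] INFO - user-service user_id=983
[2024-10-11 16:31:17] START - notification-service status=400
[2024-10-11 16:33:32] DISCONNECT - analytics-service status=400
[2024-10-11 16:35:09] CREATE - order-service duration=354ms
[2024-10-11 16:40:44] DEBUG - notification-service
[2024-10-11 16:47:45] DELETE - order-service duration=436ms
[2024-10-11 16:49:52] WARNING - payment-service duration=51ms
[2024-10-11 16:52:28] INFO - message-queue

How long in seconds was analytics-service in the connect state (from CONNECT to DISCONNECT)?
1112

To calculate state duration:

1. Find CONNECT event for analytics-service: 2024-10-11 16:15:00
2. Find DISCONNECT event for analytics-service: 2024-10-11 16:33:32
3. Calculate duration: 2024-10-11 16:33:32 - 2024-10-11 16:15:00 = 1112 seconds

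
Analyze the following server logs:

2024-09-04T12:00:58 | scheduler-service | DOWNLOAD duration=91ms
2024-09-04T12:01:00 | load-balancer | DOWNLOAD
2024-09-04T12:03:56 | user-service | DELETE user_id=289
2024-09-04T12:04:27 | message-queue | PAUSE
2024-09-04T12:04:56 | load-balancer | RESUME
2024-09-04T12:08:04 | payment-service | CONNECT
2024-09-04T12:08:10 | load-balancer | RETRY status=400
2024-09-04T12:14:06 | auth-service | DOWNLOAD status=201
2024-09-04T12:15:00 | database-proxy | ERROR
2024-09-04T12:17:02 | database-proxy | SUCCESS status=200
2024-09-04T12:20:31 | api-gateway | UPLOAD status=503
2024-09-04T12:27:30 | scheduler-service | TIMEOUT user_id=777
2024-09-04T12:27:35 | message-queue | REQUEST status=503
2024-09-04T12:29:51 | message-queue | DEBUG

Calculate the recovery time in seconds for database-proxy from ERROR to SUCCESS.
122

To calculate recovery time:

1. Find ERROR event for database-proxy: 2024-09-04T12:15:00
2. Find next SUCCESS event for database-proxy: 2024-09-04T12:17:02
3. Recovery time: 2024-09-04T12:17:02 - 2024-09-04T12:15:00 = 122 seconds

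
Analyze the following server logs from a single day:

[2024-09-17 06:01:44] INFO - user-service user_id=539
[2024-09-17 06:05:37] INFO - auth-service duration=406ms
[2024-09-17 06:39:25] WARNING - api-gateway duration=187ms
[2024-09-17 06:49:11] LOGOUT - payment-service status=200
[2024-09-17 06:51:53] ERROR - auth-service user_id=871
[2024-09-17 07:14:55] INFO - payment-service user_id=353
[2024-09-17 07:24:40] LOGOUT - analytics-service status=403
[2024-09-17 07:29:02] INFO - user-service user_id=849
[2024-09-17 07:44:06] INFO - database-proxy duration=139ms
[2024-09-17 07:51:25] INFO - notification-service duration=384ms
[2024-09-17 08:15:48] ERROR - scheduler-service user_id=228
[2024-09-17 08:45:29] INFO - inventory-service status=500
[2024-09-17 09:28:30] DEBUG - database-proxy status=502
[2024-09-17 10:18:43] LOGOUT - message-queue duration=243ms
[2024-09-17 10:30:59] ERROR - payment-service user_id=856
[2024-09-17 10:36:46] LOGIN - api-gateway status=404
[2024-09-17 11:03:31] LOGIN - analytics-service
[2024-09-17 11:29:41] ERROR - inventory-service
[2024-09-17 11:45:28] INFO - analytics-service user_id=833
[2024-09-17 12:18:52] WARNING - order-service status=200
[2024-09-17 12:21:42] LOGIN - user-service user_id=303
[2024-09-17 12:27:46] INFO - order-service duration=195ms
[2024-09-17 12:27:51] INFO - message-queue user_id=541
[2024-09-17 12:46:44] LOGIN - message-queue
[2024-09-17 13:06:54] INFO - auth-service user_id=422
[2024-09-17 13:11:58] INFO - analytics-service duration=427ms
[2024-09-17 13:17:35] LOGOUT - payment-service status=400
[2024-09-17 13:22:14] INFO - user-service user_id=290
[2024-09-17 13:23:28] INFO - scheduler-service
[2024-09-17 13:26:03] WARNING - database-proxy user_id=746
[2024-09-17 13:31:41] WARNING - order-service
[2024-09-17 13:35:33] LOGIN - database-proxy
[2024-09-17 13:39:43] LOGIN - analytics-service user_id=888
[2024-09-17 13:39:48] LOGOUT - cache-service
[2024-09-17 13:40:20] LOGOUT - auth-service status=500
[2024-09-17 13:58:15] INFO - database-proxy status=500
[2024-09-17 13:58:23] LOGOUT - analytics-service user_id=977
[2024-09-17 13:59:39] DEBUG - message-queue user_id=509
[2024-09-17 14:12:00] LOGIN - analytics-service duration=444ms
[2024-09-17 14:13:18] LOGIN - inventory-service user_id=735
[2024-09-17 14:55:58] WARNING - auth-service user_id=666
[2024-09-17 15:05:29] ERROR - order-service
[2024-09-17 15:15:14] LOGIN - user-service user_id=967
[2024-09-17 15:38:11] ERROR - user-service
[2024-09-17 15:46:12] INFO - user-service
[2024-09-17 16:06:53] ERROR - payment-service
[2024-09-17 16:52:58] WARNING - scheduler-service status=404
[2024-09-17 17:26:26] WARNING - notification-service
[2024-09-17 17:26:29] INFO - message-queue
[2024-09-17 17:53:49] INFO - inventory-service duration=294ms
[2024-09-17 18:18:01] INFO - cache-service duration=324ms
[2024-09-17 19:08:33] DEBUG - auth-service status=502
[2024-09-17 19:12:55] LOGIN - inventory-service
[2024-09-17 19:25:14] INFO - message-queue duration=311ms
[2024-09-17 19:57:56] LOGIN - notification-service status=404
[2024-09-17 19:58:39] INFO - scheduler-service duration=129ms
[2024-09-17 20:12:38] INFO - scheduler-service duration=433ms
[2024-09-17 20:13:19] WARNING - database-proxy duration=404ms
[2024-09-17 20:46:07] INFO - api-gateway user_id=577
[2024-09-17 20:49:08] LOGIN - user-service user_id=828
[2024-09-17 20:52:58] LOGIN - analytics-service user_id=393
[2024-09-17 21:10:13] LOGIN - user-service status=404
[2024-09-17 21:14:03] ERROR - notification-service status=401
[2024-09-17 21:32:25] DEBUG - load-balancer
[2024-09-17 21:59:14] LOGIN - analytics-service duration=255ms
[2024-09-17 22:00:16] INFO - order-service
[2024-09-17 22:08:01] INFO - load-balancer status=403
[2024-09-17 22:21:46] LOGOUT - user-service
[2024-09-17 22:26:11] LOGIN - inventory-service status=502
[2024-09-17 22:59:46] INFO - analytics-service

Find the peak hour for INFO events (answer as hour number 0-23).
13

To find the peak hour:

1. Group all INFO events by hour
2. Count events in each hour
3. Find hour with maximum count
4. Peak hour: 13 (with 5 events)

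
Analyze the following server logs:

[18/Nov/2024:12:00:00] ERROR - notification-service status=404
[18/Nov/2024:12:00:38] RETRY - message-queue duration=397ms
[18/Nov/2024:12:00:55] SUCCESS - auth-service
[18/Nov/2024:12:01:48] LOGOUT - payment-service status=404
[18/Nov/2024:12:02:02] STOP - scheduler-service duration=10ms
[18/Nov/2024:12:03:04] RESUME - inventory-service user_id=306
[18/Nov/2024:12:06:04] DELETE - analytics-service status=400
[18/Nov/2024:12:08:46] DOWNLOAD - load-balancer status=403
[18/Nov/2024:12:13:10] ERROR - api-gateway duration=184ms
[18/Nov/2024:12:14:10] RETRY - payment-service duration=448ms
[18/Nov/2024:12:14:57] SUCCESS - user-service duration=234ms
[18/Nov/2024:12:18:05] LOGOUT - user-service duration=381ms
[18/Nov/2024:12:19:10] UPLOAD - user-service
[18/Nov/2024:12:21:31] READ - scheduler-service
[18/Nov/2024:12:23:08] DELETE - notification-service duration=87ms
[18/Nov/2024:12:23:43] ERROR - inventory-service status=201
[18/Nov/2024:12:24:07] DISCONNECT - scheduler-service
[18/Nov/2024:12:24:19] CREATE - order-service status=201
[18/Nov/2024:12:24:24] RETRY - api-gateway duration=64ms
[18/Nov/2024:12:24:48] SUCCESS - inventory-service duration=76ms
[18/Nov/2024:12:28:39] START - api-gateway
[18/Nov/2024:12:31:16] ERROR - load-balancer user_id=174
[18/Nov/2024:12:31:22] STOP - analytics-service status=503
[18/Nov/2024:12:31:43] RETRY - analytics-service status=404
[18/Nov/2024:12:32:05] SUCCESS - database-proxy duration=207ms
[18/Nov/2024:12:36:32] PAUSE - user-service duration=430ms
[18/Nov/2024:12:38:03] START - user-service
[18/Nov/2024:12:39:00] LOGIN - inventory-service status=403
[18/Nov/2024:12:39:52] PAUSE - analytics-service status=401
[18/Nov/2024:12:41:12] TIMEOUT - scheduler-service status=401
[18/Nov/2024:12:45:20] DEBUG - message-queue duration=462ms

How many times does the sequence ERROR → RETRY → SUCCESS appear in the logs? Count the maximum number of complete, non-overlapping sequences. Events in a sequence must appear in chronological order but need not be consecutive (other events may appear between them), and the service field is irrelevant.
4

To count sequences:

1. Look for pattern: ERROR → RETRY → SUCCESS
2. Greedily scan the log in chronological order, matching each sequence element in turn (ignoring service)
3. Each time the full pattern completes, increment the count and restart matching from the next event
4. Complete non-overlapping sequences found: 4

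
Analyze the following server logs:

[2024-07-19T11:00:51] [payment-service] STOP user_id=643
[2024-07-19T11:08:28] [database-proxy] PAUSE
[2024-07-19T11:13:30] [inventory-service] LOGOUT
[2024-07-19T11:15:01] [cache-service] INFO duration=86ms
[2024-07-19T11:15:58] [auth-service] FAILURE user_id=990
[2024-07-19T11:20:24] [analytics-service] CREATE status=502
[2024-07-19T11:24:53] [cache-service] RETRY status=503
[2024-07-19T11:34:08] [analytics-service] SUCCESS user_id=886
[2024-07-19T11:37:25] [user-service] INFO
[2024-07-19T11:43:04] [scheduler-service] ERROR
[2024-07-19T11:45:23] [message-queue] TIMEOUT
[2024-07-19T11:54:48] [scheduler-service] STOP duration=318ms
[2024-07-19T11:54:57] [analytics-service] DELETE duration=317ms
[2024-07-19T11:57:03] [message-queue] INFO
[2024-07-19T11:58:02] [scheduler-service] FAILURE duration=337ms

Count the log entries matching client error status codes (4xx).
0

To find matching entries:

1. Pattern to match: client error status codes (4xx)
2. Scan each log entry for the pattern
3. Count matches: 0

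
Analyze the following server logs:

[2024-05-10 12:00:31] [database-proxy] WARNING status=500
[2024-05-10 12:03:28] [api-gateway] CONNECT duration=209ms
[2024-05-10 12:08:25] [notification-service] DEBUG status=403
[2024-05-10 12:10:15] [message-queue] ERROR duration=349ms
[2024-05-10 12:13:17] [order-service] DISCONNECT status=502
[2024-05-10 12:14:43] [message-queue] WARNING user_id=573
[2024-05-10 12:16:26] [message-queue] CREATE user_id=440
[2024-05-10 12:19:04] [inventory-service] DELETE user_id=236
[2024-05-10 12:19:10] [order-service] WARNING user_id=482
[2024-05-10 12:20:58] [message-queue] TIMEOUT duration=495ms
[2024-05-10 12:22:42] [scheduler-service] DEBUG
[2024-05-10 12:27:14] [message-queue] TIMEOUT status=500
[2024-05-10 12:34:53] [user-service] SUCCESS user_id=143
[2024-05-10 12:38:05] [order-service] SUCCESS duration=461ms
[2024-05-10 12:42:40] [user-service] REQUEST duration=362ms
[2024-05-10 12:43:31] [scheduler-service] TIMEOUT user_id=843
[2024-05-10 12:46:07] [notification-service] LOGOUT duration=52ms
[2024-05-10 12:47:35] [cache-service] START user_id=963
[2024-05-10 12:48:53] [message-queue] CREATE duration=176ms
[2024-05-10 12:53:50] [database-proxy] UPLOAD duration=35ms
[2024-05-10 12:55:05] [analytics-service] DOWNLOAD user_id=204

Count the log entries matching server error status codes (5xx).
3

To find matching entries:

1. Pattern to match: server error status codes (5xx)
2. Scan each log entry for the pattern
3. Count matches: 3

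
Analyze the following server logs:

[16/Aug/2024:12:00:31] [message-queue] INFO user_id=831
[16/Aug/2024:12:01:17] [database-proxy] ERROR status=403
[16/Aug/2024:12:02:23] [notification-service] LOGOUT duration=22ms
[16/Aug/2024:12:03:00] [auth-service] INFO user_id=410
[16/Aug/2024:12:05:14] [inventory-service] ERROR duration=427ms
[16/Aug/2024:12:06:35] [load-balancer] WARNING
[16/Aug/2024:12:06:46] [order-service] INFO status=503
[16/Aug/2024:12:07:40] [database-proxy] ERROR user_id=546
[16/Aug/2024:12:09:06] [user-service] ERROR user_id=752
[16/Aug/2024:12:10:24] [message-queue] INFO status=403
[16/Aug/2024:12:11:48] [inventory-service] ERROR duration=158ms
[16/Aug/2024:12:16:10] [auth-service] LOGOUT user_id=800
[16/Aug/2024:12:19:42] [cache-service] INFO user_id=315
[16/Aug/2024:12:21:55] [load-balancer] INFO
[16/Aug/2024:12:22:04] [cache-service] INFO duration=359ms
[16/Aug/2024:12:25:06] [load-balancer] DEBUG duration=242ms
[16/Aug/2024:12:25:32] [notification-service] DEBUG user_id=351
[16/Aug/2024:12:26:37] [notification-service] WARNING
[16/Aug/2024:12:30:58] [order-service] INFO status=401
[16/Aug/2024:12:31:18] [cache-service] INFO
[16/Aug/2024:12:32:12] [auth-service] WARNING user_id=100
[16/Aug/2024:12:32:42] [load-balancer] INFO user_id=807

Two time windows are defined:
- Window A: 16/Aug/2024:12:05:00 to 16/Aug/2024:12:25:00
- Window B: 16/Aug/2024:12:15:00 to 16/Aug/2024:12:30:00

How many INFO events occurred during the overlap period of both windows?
3

To find overlap events:

1. Window A: 16/Aug/2024:12:05:00 to 16/Aug/2024:12:25:00
2. Window B: 16/Aug/2024:12:15:00 to 16/Aug/2024:12:30:00
3. Overlap period: 16/Aug/2024:12:15:00 to 16/Aug/2024:12:25:00
4. Count INFO events in overlap: 3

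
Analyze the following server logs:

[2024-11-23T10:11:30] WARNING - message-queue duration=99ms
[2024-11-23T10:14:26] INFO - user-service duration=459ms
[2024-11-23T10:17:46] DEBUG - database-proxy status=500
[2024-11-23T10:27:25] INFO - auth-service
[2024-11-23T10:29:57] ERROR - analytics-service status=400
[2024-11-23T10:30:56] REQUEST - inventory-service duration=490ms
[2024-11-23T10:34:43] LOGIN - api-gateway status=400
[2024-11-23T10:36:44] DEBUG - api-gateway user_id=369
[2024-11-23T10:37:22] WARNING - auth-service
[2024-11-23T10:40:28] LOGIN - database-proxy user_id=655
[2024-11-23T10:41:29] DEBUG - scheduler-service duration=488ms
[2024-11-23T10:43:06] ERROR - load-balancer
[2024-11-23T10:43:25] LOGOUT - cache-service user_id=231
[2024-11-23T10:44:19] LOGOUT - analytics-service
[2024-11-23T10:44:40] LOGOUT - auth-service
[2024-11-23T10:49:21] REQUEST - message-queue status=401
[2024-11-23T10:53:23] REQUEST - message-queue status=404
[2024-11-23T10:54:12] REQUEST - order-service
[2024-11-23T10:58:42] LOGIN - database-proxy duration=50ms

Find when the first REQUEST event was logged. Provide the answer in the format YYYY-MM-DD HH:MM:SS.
2024-11-23 10:30:56

To find the first event:

1. Filter for all REQUEST events
2. Sort by timestamp
3. Select the first one
4. Timestamp: 2024-11-23 10:30:56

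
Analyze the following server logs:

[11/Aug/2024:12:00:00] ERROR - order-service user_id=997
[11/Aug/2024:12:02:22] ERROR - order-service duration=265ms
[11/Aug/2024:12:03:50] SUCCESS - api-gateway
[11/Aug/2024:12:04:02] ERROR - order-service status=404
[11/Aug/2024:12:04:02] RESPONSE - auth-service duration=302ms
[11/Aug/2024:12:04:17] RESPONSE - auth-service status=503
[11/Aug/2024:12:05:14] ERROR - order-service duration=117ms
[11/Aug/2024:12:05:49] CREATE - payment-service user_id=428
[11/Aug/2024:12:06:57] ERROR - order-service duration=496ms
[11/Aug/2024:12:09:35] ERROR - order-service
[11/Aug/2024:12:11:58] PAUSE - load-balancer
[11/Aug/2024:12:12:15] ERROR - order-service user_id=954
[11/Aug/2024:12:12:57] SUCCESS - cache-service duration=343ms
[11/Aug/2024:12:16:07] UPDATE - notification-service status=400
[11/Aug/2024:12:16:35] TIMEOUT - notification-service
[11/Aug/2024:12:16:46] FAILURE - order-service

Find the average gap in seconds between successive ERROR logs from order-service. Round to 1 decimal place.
122.5

To calculate average interval:

1. Find all ERROR events for order-service in order
2. Calculate time gaps between consecutive events
3. Compute mean of gaps: 735 / 6 = 122.5 seconds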